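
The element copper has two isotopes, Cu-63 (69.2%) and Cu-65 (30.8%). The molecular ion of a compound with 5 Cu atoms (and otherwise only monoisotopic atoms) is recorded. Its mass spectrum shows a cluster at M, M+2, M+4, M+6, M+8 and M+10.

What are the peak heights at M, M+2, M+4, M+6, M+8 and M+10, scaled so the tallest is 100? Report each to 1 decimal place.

The 5 Cu atoms are independent, so intensities follow the terms of (0.692 + 0.308)^5.
P(M) = 0.692^5 = 0.158683
P(M+2) = 5 × 0.692^4 × 0.308^1 = 0.353139
P(M+4) = 10 × 0.692^3 × 0.308^2 = 0.314355
P(M+6) = 10 × 0.692^2 × 0.308^3 = 0.139915
P(M+8) = 5 × 0.692^1 × 0.308^4 = 0.031137
P(M+10) = 0.308^5 = 0.002772
The M+2 peak is largest (0.353139); scaling to 100 gives 44.9 : 100.0 : 89.0 : 39.6 : 8.8 : 0.8.

44.9 : 100.0 : 89.0 : 39.6 : 8.8 : 0.8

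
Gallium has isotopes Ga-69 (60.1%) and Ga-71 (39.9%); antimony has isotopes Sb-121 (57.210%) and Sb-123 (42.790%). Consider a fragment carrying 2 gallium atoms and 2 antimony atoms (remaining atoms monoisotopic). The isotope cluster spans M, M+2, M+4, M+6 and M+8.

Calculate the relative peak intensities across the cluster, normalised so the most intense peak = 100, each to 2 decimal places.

33.49 : 94.55 : 100.00 : 46.95 : 8.26

Gallium pattern (n=2): 0.361201 : 0.479598 : 0.159201
Antimony pattern (n=2): 0.32729841 : 0.48960318 : 0.18309841
Convolve the two distributions (both contribute in 2-u steps):
  M: 0.361201×0.32729841 = 0.118221
  M+2: 0.361201×0.48960318 + 0.479598×0.32729841 = 0.333817
  M+4: 0.361201×0.18309841 + 0.479598×0.48960318 + 0.159201×0.32729841 = 0.353054
  M+6: 0.479598×0.18309841 + 0.159201×0.48960318 = 0.165759
  M+8: 0.159201×0.18309841 = 0.029149
Scale to base peak (0.353054) = 100: 33.49 : 94.55 : 100.00 : 46.95 : 8.26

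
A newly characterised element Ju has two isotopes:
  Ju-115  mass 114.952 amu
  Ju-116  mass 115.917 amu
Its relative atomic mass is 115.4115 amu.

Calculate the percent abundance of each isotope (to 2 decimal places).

Ju-115: 52.38%, Ju-116: 47.62%

Writing the weighted mean with unknown fraction x of Ju-115:
114.952·x + 115.917·(1 − x) = 115.4115
(114.952 − 115.917)·x = 115.4115 − 115.917
x = -0.5055 / -0.965 = 0.52383 → 52.38% Ju-115, 47.62% Ju-116.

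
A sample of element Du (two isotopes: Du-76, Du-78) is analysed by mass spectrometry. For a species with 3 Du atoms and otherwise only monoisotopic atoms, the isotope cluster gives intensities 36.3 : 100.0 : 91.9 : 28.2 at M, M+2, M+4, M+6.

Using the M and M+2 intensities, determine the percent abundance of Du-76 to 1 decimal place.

52.1%

If p is the fraction of Du that is Du-76, then I(M+2)/I(M) = [C(3,1)·p^2·(1−p)] / p^3 = 3·(1−p)/p = 100.0/36.3 = 2.7548
(1−p)/p = 2.7548/3 = 0.9183  ⇒  p = 1/(1 + 0.9183) = 0.5213
Du-76: 52.1%, Du-78: 47.9%.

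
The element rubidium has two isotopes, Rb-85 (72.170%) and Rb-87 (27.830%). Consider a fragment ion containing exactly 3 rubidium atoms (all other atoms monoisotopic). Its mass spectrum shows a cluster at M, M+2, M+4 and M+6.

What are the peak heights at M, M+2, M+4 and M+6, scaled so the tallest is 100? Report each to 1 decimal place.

86.4 : 100.0 : 38.6 : 5.0

Each Rb atom is independently Rb-85 (p = 0.72170) or Rb-87 (q = 0.27830); the cluster is the binomial expansion (p + q)^3.
P(M) = 0.72170^3 = 0.375898
P(M+2) = 3 × 0.72170^2 × 0.27830^1 = 0.434858
P(M+4) = 3 × 0.72170^1 × 0.27830^2 = 0.167689
P(M+6) = 0.27830^3 = 0.021555
The M+2 peak is largest (0.434858); scaling to 100 gives 86.4 : 100.0 : 38.6 : 5.0.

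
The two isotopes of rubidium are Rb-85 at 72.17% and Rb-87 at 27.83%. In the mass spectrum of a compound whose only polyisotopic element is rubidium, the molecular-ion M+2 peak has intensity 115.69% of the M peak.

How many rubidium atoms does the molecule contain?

3

With n Rb atoms, P(M+2)/P(M) = C(n,1)·p^(n−1)q / p^n = n·q/p = n · 0.2783/0.7217.
n = 1.1569 × 0.7217/0.2783 = 3.00 ≈ 3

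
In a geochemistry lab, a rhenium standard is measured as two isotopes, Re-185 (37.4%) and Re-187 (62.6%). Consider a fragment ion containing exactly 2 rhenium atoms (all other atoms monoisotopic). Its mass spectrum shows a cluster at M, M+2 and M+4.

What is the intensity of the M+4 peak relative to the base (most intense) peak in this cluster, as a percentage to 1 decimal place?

83.7%

Term probabilities: M 0.1399, M+2 0.4682, M+4 0.3919. Base peak = M+2.
P(M+2) = C(2,1) × 0.374^1 × 0.626^1 = 2 × 0.3740 × 0.6260 = 0.468248 (base)
P(M+4) = C(2,2) × 0.374^0 × 0.626^2 = 1 × 1.0000 × 0.391876 = 0.391876
Relative intensity = 0.391876 / 0.468248 × 100 = 83.7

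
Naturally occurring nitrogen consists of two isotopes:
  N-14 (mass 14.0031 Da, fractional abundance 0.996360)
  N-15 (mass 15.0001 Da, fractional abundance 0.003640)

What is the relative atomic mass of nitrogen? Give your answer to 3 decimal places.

The abundance-weighted mean is 0.996360 × 14.0031 + 0.003640 × 15.0001
= 13.95213 + 0.05460 = 14.00673 Da

14.007 Da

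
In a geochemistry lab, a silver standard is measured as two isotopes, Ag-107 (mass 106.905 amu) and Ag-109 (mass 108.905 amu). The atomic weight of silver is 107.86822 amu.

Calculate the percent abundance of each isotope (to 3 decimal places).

Ag-107: 51.839%, Ag-109: 48.161%

Writing the weighted mean with unknown fraction x of Ag-107:
106.905·x + 108.905·(1 − x) = 107.86822
(106.905 − 108.905)·x = 107.86822 − 108.905
x = -1.03678 / -2.000 = 0.51839 → 51.839% Ag-107, 48.161% Ag-109.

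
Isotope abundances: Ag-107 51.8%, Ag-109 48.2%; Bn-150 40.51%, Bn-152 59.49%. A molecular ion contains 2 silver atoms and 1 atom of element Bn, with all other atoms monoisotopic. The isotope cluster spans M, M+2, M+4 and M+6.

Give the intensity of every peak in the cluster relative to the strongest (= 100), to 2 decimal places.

27.79 : 92.52 : 100.00 : 35.33

Silver pattern (n=2): 0.268324 : 0.499352 : 0.232324
Element Bn pattern (n=1): 0.4051 : 0.5949
Convolve the two distributions (both contribute in 2-u steps):
  M: 0.268324×0.4051 = 0.108698
  M+2: 0.268324×0.5949 + 0.499352×0.4051 = 0.361913
  M+4: 0.499352×0.5949 + 0.232324×0.4051 = 0.391179
  M+6: 0.232324×0.5949 = 0.138210
Scale to base peak (0.391179) = 100: 27.79 : 92.52 : 100.00 : 35.33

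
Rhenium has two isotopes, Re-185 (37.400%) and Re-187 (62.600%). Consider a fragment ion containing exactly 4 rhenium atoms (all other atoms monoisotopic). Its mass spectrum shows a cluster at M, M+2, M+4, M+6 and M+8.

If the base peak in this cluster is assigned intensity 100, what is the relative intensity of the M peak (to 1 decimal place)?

5.3

(0.37400 + 0.62600)^4 gives M 0.0196, M+2 0.1310, M+4 0.3289, M+6 0.3670, M+8 0.1536; the largest is M+6.
P(M+6) = C(4,3) × 0.37400^1 × 0.62600^3 = 4 × 0.3740 × 0.24531438 = 0.366990 (base)
P(M) = C(4,0) × 0.37400^4 × 0.62600^0 = 1 × 0.0195653 × 1.0000 = 0.019565
Relative intensity = 0.019565 / 0.366990 × 100 = 5.3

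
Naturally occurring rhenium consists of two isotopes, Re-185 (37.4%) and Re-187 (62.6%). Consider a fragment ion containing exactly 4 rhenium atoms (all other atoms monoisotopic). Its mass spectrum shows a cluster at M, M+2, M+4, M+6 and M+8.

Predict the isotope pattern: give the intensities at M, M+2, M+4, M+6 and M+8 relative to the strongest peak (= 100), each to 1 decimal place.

5.3 : 35.7 : 89.6 : 100.0 : 41.8

Each Re atom is independently Re-185 (p = 0.374) or Re-187 (q = 0.626); the cluster is the binomial expansion (p + q)^4.
P(M) = 0.374^4 = 0.019565
P(M+2) = 4 × 0.374^3 × 0.626^1 = 0.130993
P(M+4) = 6 × 0.374^2 × 0.626^2 = 0.328884
P(M+6) = 4 × 0.374^1 × 0.626^3 = 0.366990
P(M+8) = 0.626^4 = 0.153567
The M+6 peak is largest (0.366990); scaling to 100 gives 5.3 : 35.7 : 89.6 : 100.0 : 41.8.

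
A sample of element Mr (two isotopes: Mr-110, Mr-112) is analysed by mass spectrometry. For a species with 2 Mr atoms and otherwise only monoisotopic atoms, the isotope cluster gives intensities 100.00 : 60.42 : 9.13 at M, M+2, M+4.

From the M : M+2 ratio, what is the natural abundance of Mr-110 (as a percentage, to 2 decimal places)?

If p is the fraction of Mr that is Mr-110, then I(M+2)/I(M) = [C(2,1)·p^1·(1−p)] / p^2 = 2·(1−p)/p = 60.42/100.00 = 0.6042
(1−p)/p = 0.6042/2 = 0.3021  ⇒  p = 1/(1 + 0.3021) = 0.7680
Mr-110: 76.80%, Mr-112: 23.20%.

76.80%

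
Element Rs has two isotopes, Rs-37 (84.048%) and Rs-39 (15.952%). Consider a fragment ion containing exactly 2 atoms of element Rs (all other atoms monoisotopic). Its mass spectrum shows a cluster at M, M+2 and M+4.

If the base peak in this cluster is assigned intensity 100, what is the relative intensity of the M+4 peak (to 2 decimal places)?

3.60

Term probabilities: M 0.7064, M+2 0.2681, M+4 0.0254. Base peak = M.
P(M) = C(2,0) × 0.84048^2 × 0.15952^0 = 1 × 0.70640663 × 1.0000 = 0.706407 (base)
P(M+4) = C(2,2) × 0.84048^0 × 0.15952^2 = 1 × 1.0000 × 0.02544663 = 0.025447
Relative intensity = 0.025447 / 0.706407 × 100 = 3.60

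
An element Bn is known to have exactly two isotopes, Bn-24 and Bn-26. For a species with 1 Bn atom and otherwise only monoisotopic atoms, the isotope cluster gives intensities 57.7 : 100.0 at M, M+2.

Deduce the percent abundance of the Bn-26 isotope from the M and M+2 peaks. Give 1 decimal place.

63.4%

Let p = fractional abundance of Bn-24. I(M+2)/I(M) = [C(1,1)·p^0·(1−p)] / p^1 = 1·(1−p)/p = 100.0/57.7 = 1.7331
(1−p)/p = 1.7331/1 = 1.7331  ⇒  p = 1/(1 + 1.7331) = 0.3659
Bn-24: 36.6%, Bn-26: 63.4%.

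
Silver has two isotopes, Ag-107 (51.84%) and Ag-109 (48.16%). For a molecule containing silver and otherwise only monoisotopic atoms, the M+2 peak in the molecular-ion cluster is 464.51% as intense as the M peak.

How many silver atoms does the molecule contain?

5

With n Ag atoms, P(M+2)/P(M) = C(n,1)·p^(n−1)q / p^n = n·q/p = n · 0.4816/0.5184.
n = 4.6451 × 0.5184/0.4816 = 5.00 ≈ 5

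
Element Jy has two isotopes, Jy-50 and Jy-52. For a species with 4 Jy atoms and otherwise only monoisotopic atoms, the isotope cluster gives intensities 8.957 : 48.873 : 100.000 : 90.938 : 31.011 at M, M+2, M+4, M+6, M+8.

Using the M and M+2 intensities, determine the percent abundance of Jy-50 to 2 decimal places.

42.30%

If p is the fraction of Jy that is Jy-50, then I(M+2)/I(M) = [C(4,1)·p^3·(1−p)] / p^4 = 4·(1−p)/p = 48.873/8.957 = 5.4564
(1−p)/p = 5.4564/4 = 1.3641  ⇒  p = 1/(1 + 1.3641) = 0.4230
Jy-50: 42.30%, Jy-52: 57.70%.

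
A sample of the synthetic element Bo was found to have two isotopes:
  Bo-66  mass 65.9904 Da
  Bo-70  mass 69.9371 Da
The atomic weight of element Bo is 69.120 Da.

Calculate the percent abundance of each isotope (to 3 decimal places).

Writing the weighted mean with unknown fraction x of Bo-66:
65.9904·x + 69.9371·(1 − x) = 69.120
(65.9904 − 69.9371)·x = 69.120 − 69.9371
x = -0.8171 / -3.9467 = 0.20703 → 20.703% Bo-66, 79.297% Bo-70.

Bo-66: 20.703%, Bo-70: 79.297%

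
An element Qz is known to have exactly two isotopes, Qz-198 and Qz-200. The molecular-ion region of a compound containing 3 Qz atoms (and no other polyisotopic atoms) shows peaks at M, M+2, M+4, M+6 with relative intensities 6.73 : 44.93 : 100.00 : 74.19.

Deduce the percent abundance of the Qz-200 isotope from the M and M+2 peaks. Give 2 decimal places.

69.00%

Write p for the Qz-198 fraction. I(M+2)/I(M) = [C(3,1)·p^2·(1−p)] / p^3 = 3·(1−p)/p = 44.93/6.73 = 6.6761
(1−p)/p = 6.6761/3 = 2.2254  ⇒  p = 1/(1 + 2.2254) = 0.3100
Qz-198: 31.00%, Qz-200: 69.00%.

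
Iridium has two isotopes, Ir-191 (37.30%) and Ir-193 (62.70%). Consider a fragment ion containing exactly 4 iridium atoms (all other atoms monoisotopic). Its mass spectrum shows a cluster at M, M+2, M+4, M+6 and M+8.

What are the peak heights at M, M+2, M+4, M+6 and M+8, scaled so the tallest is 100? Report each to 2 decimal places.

5.26 : 35.39 : 89.23 : 100.00 : 42.02

The 4 Ir atoms are independent, so intensities follow the terms of (0.3730 + 0.6270)^4.
P(M) = 0.3730^4 = 0.019357
P(M+2) = 4 × 0.3730^3 × 0.6270^1 = 0.130153
P(M+4) = 6 × 0.3730^2 × 0.6270^2 = 0.328174
P(M+6) = 4 × 0.3730^1 × 0.6270^3 = 0.367766
P(M+8) = 0.6270^4 = 0.154550
The M+6 peak is largest (0.367766); scaling to 100 gives 5.26 : 35.39 : 89.23 : 100.00 : 42.02.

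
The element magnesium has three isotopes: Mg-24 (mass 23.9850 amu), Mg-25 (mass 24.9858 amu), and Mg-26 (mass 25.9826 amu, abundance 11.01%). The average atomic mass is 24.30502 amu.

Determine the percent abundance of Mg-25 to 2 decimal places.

10.00%

The remaining 88.99% is split between Mg-24 (fraction x) and Mg-25 (fraction 0.8899 − x).
Substituting: 23.9850x + 24.9858(0.8899 − x) = 21.44433574
(23.9850 − 24.9858)x = -0.79052768  ⇒  x = 0.78990, y = 0.10000
Mg-24: 78.99%, Mg-25: 10.00%.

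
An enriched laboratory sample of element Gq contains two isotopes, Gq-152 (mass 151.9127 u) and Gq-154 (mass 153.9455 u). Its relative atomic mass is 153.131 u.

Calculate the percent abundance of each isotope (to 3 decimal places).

Gq-152: 40.068%, Gq-154: 59.932%

Writing the weighted mean with unknown fraction x of Gq-152:
151.9127·x + 153.9455·(1 − x) = 153.131
(151.9127 − 153.9455)·x = 153.131 − 153.9455
x = -0.8145 / -2.0328 = 0.40068 → 40.068% Gq-152, 59.932% Gq-154.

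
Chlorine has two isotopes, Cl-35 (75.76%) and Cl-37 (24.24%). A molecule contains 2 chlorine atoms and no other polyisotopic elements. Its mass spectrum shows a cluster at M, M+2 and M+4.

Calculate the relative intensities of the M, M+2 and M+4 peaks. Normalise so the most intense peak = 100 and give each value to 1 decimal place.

100.0 : 64.0 : 10.2

The 2 Cl atoms are independent, so intensities follow the terms of (0.7576 + 0.2424)^2.
P(M) = 0.7576^2 = 0.573958
P(M+2) = 2 × 0.7576^1 × 0.2424^1 = 0.367284
P(M+4) = 0.2424^2 = 0.058758
The M peak is largest (0.573958); scaling to 100 gives 100.0 : 64.0 : 10.2.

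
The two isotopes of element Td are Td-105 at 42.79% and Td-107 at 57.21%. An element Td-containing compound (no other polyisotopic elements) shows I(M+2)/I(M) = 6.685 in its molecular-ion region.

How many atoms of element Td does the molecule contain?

5

For n independent Td atoms, I(M+2)/I(M) = n · (abundance Td-107) / (abundance Td-105) = n · 0.5721/0.4279.
n = 6.685 × 0.4279/0.5721 = 5.00 ≈ 5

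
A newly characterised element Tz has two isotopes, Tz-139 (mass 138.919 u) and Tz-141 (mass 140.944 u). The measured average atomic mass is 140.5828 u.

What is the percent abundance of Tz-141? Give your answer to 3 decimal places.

With x = fraction of Tz-139 (so Tz-141 is 1 − x):
138.919·x + 140.944·(1 − x) = 140.5828
(138.919 − 140.944)·x = 140.5828 − 140.944
x = -0.3612 / -2.025 = 0.17837 → 17.837% Tz-139, 82.163% Tz-141.

82.163%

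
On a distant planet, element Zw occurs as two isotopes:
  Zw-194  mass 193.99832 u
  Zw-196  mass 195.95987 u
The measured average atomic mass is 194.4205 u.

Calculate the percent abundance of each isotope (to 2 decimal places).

Let x be the fractional abundance of Zw-194; then Zw-196 has abundance 1 − x.
193.99832·x + 195.95987·(1 − x) = 194.4205
(193.99832 − 195.95987)·x = 194.4205 − 195.95987
x = -1.53937 / -1.96155 = 0.78477 → 78.48% Zw-194, 21.52% Zw-196.

Zw-194: 78.48%, Zw-196: 21.52%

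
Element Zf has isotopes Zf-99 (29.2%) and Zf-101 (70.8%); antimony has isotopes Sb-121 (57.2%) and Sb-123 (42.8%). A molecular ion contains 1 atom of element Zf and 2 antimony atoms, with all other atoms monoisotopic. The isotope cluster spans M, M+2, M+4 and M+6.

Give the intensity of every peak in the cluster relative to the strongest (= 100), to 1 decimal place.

23.9 : 93.6 : 100.0 : 32.4

Element Zf pattern (n=1): 0.2920 : 0.7080
Antimony pattern (n=2): 0.327184 : 0.489632 : 0.183184
Convolve the two distributions (both contribute in 2-u steps):
  M: 0.2920×0.327184 = 0.095538
  M+2: 0.2920×0.489632 + 0.7080×0.327184 = 0.374619
  M+4: 0.2920×0.183184 + 0.7080×0.489632 = 0.400149
  M+6: 0.7080×0.183184 = 0.129694
Scale to base peak (0.400149) = 100: 23.9 : 93.6 : 100.0 : 32.4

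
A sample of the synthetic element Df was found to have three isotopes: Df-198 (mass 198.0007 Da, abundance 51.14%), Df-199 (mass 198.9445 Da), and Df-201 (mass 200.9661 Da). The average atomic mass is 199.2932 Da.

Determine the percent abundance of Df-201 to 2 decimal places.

Let x and y be the fractions of Df-199 and Df-201. Then x + y = 1 − 0.5114 = 0.4886 and 198.9445x + 200.9661y = 199.2932 − 0.5114×198.0007 = 98.03564202.
Substituting: 198.9445x + 200.9661(0.4886 − x) = 98.03564202
(198.9445 − 200.9661)x = -0.15639444  ⇒  x = 0.07736, y = 0.41124
Df-199: 7.74%, Df-201: 41.12%.

41.12%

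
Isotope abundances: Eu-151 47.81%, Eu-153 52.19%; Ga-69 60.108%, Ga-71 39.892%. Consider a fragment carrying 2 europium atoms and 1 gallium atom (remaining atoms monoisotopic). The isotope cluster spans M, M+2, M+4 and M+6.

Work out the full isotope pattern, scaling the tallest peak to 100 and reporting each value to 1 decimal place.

35.1 : 100.0 : 92.8 : 27.8

Europium pattern (n=2): 0.22857961 : 0.49904078 : 0.27237961
Gallium pattern (n=1): 0.60108 : 0.39892
Convolve the two distributions (both contribute in 2-u steps):
  M: 0.22857961×0.60108 = 0.137395
  M+2: 0.22857961×0.39892 + 0.49904078×0.60108 = 0.391148
  M+4: 0.49904078×0.39892 + 0.27237961×0.60108 = 0.362799
  M+6: 0.27237961×0.39892 = 0.108658
Scale to base peak (0.391148) = 100: 35.1 : 100.0 : 92.8 : 27.8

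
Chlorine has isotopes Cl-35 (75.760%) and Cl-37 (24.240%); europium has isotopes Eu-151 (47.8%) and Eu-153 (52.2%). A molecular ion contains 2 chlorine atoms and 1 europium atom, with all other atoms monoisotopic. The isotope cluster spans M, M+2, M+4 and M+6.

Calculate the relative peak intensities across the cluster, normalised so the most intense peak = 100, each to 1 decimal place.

57.7 : 100.0 : 46.3 : 6.5

Chlorine pattern (n=2): 0.57395776 : 0.36728448 : 0.05875776
Europium pattern (n=1): 0.4780 : 0.5220
Convolve the two distributions (both contribute in 2-u steps):
  M: 0.57395776×0.4780 = 0.274352
  M+2: 0.57395776×0.5220 + 0.36728448×0.4780 = 0.475168
  M+4: 0.36728448×0.5220 + 0.05875776×0.4780 = 0.219809
  M+6: 0.05875776×0.5220 = 0.030672
Scale to base peak (0.475168) = 100: 57.7 : 100.0 : 46.3 : 6.5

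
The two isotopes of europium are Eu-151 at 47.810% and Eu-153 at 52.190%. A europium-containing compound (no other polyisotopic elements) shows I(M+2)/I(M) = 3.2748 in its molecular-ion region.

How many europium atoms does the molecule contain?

For n independent Eu atoms, I(M+2)/I(M) = n · (abundance Eu-153) / (abundance Eu-151) = n · 0.52190/0.47810.
n = 3.2748 × 0.47810/0.52190 = 3.00 ≈ 3

3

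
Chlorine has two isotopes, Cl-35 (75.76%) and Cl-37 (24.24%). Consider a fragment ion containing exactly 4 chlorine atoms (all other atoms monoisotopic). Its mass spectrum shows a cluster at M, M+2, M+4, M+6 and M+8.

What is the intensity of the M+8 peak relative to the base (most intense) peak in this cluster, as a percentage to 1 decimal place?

0.8%

Term probabilities: M 0.3294, M+2 0.4216, M+4 0.2023, M+6 0.0432, M+8 0.0035. Base peak = M+2.
P(M+2) = C(4,1) × 0.7576^3 × 0.2424^1 = 4 × 0.4348304 × 0.2424 = 0.421612 (base)
P(M+8) = C(4,4) × 0.7576^0 × 0.2424^4 = 1 × 1.0000 × 0.00345247 = 0.003452
Relative intensity = 0.003452 / 0.421612 × 100 = 0.8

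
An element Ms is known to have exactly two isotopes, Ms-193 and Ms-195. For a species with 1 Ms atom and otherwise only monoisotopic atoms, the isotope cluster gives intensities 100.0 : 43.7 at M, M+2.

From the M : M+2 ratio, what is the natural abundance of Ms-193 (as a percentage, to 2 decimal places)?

69.59%

Write p for the Ms-193 fraction. I(M+2)/I(M) = [C(1,1)·p^0·(1−p)] / p^1 = 1·(1−p)/p = 43.7/100.0 = 0.4370
(1−p)/p = 0.4370/1 = 0.4370  ⇒  p = 1/(1 + 0.4370) = 0.6959
Ms-193: 69.59%, Ms-195: 30.41%.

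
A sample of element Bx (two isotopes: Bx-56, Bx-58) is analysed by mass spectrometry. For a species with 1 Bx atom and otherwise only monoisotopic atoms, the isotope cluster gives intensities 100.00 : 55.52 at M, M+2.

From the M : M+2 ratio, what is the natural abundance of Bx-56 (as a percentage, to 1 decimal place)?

64.3%

Write p for the Bx-56 fraction. I(M+2)/I(M) = [C(1,1)·p^0·(1−p)] / p^1 = 1·(1−p)/p = 55.52/100.00 = 0.5552
(1−p)/p = 0.5552/1 = 0.5552  ⇒  p = 1/(1 + 0.5552) = 0.6430
Bx-56: 64.3%, Bx-58: 35.7%.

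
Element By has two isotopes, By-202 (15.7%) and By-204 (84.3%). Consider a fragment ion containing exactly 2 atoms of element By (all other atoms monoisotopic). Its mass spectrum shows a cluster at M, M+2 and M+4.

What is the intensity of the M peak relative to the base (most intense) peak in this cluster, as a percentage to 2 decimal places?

Binomial terms of (0.157 + 0.843)^2: M 0.0246, M+2 0.2647, M+4 0.7106 → M+4 is the base peak.
P(M+4) = C(2,2) × 0.157^0 × 0.843^2 = 1 × 1.0000 × 0.710649 = 0.710649 (base)
P(M) = C(2,0) × 0.157^2 × 0.843^0 = 1 × 0.024649 × 1.0000 = 0.024649
Relative intensity = 0.024649 / 0.710649 × 100 = 3.47

3.47%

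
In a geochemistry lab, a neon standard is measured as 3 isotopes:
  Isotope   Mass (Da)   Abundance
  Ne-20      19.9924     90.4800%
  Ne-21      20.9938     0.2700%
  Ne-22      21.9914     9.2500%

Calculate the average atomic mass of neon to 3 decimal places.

Ar = Σ fᵢ·mᵢ = 0.904800 × 19.9924 + 0.002700 × 20.9938 + 0.092500 × 21.9914
= 18.08912 + 0.05668 + 2.03420 = 20.18000 Da

20.180 Da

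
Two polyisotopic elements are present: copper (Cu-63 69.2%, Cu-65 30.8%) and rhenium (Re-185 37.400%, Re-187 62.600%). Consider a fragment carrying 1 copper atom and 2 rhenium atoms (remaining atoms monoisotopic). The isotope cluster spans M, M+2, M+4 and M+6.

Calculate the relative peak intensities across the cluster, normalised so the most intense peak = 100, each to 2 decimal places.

23.30 : 88.38 : 100.00 : 29.06

Copper pattern (n=1): 0.6920 : 0.3080
Rhenium pattern (n=2): 0.139876 : 0.468248 : 0.391876
Convolve the two distributions (both contribute in 2-u steps):
  M: 0.6920×0.139876 = 0.096794
  M+2: 0.6920×0.468248 + 0.3080×0.139876 = 0.367109
  M+4: 0.6920×0.391876 + 0.3080×0.468248 = 0.415399
  M+6: 0.3080×0.391876 = 0.120698
Scale to base peak (0.415399) = 100: 23.30 : 88.38 : 100.00 : 29.06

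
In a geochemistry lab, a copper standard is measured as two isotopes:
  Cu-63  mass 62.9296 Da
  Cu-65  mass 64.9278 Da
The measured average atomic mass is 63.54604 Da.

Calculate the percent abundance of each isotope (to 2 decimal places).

With x = fraction of Cu-63 (so Cu-65 is 1 − x):
62.9296·x + 64.9278·(1 − x) = 63.54604
(62.9296 − 64.9278)·x = 63.54604 − 64.9278
x = -1.38176 / -1.9982 = 0.69150 → 69.15% Cu-63, 30.85% Cu-65.

Cu-63: 69.15%, Cu-65: 30.85%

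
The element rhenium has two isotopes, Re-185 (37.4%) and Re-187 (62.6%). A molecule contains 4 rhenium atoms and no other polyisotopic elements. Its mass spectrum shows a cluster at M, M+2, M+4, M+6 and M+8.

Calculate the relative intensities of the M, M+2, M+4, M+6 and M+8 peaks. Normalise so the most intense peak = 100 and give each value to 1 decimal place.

5.3 : 35.7 : 89.6 : 100.0 : 41.8

The 4 Re atoms are independent, so intensities follow the terms of (0.374 + 0.626)^4.
P(M) = 0.374^4 = 0.019565
P(M+2) = 4 × 0.374^3 × 0.626^1 = 0.130993
P(M+4) = 6 × 0.374^2 × 0.626^2 = 0.328884
P(M+6) = 4 × 0.374^1 × 0.626^3 = 0.366990
P(M+8) = 0.626^4 = 0.153567
The M+6 peak is largest (0.366990); scaling to 100 gives 5.3 : 35.7 : 89.6 : 100.0 : 41.8.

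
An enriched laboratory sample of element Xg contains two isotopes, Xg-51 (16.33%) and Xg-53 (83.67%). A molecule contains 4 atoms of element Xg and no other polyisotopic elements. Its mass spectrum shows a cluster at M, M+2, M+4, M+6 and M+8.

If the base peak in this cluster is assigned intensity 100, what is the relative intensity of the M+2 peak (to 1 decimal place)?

(0.1633 + 0.8367)^4 gives M 0.0007, M+2 0.0146, M+4 0.1120, M+6 0.3826, M+8 0.4901; the largest is M+8.
P(M+8) = C(4,4) × 0.1633^0 × 0.8367^4 = 1 × 1.0000 × 0.49009365 = 0.490094 (base)
P(M+2) = C(4,1) × 0.1633^3 × 0.8367^1 = 4 × 0.0043547 × 0.8367 = 0.014574
Relative intensity = 0.014574 / 0.490094 × 100 = 3.0

3.0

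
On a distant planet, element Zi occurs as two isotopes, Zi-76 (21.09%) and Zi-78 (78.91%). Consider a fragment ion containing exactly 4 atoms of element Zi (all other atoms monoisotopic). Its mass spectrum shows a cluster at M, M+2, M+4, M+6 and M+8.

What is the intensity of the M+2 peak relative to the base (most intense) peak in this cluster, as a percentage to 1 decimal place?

Binomial terms of (0.2109 + 0.7891)^4: M 0.0020, M+2 0.0296, M+4 0.1662, M+6 0.4145, M+8 0.3877 → M+6 is the base peak.
P(M+6) = C(4,3) × 0.2109^1 × 0.7891^3 = 4 × 0.2109 × 0.49135585 = 0.414508 (base)
P(M+2) = C(4,1) × 0.2109^3 × 0.7891^1 = 4 × 0.00938058 × 0.7891 = 0.029609
Relative intensity = 0.029609 / 0.414508 × 100 = 7.1

7.1%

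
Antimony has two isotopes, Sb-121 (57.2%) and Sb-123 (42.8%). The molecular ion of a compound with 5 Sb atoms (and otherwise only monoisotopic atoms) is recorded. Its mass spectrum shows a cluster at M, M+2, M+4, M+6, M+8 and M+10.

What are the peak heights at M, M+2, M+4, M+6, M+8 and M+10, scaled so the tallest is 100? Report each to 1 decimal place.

17.9 : 66.8 : 100.0 : 74.8 : 28.0 : 4.2

Each Sb atom is independently Sb-121 (p = 0.572) or Sb-123 (q = 0.428); the cluster is the binomial expansion (p + q)^5.
P(M) = 0.572^5 = 0.061232
P(M+2) = 5 × 0.572^4 × 0.428^1 = 0.229086
P(M+4) = 10 × 0.572^3 × 0.428^2 = 0.342827
P(M+6) = 10 × 0.572^2 × 0.428^3 = 0.256521
P(M+8) = 5 × 0.572^1 × 0.428^4 = 0.095971
P(M+10) = 0.428^5 = 0.014362
The M+4 peak is largest (0.342827); scaling to 100 gives 17.9 : 66.8 : 100.0 : 74.8 : 28.0 : 4.2.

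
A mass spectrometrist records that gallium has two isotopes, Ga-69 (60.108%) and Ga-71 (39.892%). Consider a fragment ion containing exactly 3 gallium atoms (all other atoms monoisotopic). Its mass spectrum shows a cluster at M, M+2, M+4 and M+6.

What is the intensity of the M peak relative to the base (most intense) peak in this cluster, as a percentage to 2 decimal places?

Term probabilities: M 0.2172, M+2 0.4324, M+4 0.2870, M+6 0.0635. Base peak = M+2.
P(M+2) = C(3,1) × 0.60108^2 × 0.39892^1 = 3 × 0.36129717 × 0.39892 = 0.432386 (base)
P(M) = C(3,0) × 0.60108^3 × 0.39892^0 = 1 × 0.2171685 × 1.0000 = 0.217169
Relative intensity = 0.217169 / 0.432386 × 100 = 50.23

50.23%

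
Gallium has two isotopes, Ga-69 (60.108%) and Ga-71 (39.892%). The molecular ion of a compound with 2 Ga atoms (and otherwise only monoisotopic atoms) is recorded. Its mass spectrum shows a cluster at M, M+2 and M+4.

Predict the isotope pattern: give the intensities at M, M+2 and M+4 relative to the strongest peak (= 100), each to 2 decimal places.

Each Ga atom is independently Ga-69 (p = 0.60108) or Ga-71 (q = 0.39892); the cluster is the binomial expansion (p + q)^2.
P(M) = 0.60108^2 = 0.361297
P(M+2) = 2 × 0.60108^1 × 0.39892^1 = 0.479566
P(M+4) = 0.39892^2 = 0.159137
The M+2 peak is largest (0.479566); scaling to 100 gives 75.34 : 100.00 : 33.18.

75.34 : 100.00 : 33.18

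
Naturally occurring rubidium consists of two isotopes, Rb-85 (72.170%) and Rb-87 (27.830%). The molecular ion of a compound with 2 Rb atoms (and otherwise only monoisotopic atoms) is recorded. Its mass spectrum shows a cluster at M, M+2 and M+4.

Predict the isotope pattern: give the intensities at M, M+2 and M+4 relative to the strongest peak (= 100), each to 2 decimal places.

Each Rb atom is independently Rb-85 (p = 0.72170) or Rb-87 (q = 0.27830); the cluster is the binomial expansion (p + q)^2.
P(M) = 0.72170^2 = 0.520851
P(M+2) = 2 × 0.72170^1 × 0.27830^1 = 0.401698
P(M+4) = 0.27830^2 = 0.077451
The M peak is largest (0.520851); scaling to 100 gives 100.00 : 77.12 : 14.87.

100.00 : 77.12 : 14.87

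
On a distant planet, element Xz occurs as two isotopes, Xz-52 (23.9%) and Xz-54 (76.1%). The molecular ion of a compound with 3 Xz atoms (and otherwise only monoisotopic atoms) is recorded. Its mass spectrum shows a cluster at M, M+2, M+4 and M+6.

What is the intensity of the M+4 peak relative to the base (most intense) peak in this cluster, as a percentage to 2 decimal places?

Binomial terms of (0.239 + 0.761)^3: M 0.0137, M+2 0.1304, M+4 0.4152, M+6 0.4407 → M+6 is the base peak.
P(M+6) = C(3,3) × 0.239^0 × 0.761^3 = 1 × 1.0000 × 0.44071108 = 0.440711 (base)
P(M+4) = C(3,2) × 0.239^1 × 0.761^2 = 3 × 0.2390 × 0.579121 = 0.415230
Relative intensity = 0.415230 / 0.440711 × 100 = 94.22

94.22%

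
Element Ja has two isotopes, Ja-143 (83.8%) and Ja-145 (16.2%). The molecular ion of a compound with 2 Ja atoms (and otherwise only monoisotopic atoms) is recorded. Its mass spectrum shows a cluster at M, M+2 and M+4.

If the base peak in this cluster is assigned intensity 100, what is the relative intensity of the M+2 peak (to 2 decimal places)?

(0.838 + 0.162)^2 gives M 0.7022, M+2 0.2715, M+4 0.0262; the largest is M.
P(M) = C(2,0) × 0.838^2 × 0.162^0 = 1 × 0.702244 × 1.0000 = 0.702244 (base)
P(M+2) = C(2,1) × 0.838^1 × 0.162^1 = 2 × 0.8380 × 0.1620 = 0.271512
Relative intensity = 0.271512 / 0.702244 × 100 = 38.66

38.66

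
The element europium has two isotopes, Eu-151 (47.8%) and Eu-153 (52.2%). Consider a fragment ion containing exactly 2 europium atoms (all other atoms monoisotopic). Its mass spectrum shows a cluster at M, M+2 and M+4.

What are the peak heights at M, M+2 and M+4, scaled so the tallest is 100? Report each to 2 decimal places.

Expanding (0.478 + 0.522)^2:
P(M) = 0.478^2 = 0.228484
P(M+2) = 2 × 0.478^1 × 0.522^1 = 0.499032
P(M+4) = 0.522^2 = 0.272484
The M+2 peak is largest (0.499032); scaling to 100 gives 45.79 : 100.00 : 54.60.

45.79 : 100.00 : 54.60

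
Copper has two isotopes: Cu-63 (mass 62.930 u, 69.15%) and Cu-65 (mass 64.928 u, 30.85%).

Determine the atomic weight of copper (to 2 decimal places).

63.55 u

Average mass = Σ (abundance × isotope mass) = 0.6915 × 62.930 + 0.3085 × 64.928
= 43.5161 + 20.0303 = 63.5464 u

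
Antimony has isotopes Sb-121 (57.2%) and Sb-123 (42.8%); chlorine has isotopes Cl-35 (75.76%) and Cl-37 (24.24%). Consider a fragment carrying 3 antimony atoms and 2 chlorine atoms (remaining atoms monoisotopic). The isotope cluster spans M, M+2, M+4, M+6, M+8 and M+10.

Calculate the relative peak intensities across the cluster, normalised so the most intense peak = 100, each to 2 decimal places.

Antimony pattern (n=3): 0.18714925 : 0.42010426 : 0.31434374 : 0.07840275
Chlorine pattern (n=2): 0.57395776 : 0.36728448 : 0.05875776
Convolve the two distributions (both contribute in 2-u steps):
  M: 0.18714925×0.57395776 = 0.107416
  M+2: 0.18714925×0.36728448 + 0.42010426×0.57395776 = 0.309859
  M+4: 0.18714925×0.05875776 + 0.42010426×0.36728448 + 0.31434374×0.57395776 = 0.345714
  M+6: 0.42010426×0.05875776 + 0.31434374×0.36728448 + 0.07840275×0.57395776 = 0.185138
  M+8: 0.31434374×0.05875776 + 0.07840275×0.36728448 = 0.047266
  M+10: 0.07840275×0.05875776 = 0.004607
Scale to base peak (0.345714) = 100: 31.07 : 89.63 : 100.00 : 53.55 : 13.67 : 1.33

31.07 : 89.63 : 100.00 : 53.55 : 13.67 : 1.33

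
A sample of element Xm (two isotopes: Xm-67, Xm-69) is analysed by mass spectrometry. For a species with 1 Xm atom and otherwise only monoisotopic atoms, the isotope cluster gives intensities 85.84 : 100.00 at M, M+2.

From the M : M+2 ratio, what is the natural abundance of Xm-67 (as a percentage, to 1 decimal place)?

If p is the fraction of Xm that is Xm-67, then I(M+2)/I(M) = [C(1,1)·p^0·(1−p)] / p^1 = 1·(1−p)/p = 100.00/85.84 = 1.1650
(1−p)/p = 1.1650/1 = 1.1650  ⇒  p = 1/(1 + 1.1650) = 0.4619
Xm-67: 46.2%, Xm-69: 53.8%.

46.2%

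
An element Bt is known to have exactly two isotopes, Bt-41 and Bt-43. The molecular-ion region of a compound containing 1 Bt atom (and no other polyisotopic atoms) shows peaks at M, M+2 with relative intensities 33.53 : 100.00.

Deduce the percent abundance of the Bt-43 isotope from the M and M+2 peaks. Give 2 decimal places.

Let p = fractional abundance of Bt-41. I(M+2)/I(M) = [C(1,1)·p^0·(1−p)] / p^1 = 1·(1−p)/p = 100.00/33.53 = 2.9824
(1−p)/p = 2.9824/1 = 2.9824  ⇒  p = 1/(1 + 2.9824) = 0.2511
Bt-41: 25.11%, Bt-43: 74.89%.

74.89%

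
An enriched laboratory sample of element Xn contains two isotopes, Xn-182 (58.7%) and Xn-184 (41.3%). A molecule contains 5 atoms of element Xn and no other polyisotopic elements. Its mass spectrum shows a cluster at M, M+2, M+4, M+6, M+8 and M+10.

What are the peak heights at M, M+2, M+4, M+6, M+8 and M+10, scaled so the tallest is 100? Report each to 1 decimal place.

20.2 : 71.1 : 100.0 : 70.4 : 24.8 : 3.5

Expanding (0.587 + 0.413)^5:
P(M) = 0.587^5 = 0.069693
P(M+2) = 5 × 0.587^4 × 0.413^1 = 0.245173
P(M+4) = 10 × 0.587^3 × 0.413^2 = 0.344996
P(M+6) = 10 × 0.587^2 × 0.413^3 = 0.242732
P(M+8) = 5 × 0.587^1 × 0.413^4 = 0.085390
P(M+10) = 0.413^5 = 0.012016
The M+4 peak is largest (0.344996); scaling to 100 gives 20.2 : 71.1 : 100.0 : 70.4 : 24.8 : 3.5.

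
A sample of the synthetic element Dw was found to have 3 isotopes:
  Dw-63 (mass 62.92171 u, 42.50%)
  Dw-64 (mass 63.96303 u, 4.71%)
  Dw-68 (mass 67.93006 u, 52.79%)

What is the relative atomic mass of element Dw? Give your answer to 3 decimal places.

Weight each isotope mass by its fractional abundance: 0.4250 × 62.92171 + 0.0471 × 63.96303 + 0.5279 × 67.93006
= 26.741727 + 3.012659 + 35.860279 = 65.614665 u

65.615 u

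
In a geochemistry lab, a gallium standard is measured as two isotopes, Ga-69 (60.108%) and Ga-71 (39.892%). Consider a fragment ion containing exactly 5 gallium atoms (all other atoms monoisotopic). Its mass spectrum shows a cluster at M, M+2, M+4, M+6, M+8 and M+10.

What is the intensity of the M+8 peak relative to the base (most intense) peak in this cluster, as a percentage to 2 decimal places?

22.02%

(0.60108 + 0.39892)^5 gives M 0.0785, M+2 0.2604, M+4 0.3456, M+6 0.2294, M+8 0.0761, M+10 0.0101; the largest is M+4.
P(M+4) = C(5,2) × 0.60108^3 × 0.39892^2 = 10 × 0.2171685 × 0.15913717 = 0.345596 (base)
P(M+8) = C(5,4) × 0.60108^1 × 0.39892^4 = 5 × 0.60108 × 0.02532464 = 0.076111
Relative intensity = 0.076111 / 0.345596 × 100 = 22.02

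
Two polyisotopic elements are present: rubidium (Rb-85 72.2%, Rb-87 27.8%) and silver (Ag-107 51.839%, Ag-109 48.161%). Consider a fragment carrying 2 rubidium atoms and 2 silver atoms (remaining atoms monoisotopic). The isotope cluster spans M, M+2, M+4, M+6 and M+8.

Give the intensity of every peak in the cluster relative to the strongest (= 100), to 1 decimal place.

Rubidium pattern (n=2): 0.521284 : 0.401432 : 0.077284
Silver pattern (n=2): 0.26872819 : 0.49932362 : 0.23194819
Convolve the two distributions (both contribute in 2-u steps):
  M: 0.521284×0.26872819 = 0.140084
  M+2: 0.521284×0.49932362 + 0.401432×0.26872819 = 0.368166
  M+4: 0.521284×0.23194819 + 0.401432×0.49932362 + 0.077284×0.26872819 = 0.342124
  M+6: 0.401432×0.23194819 + 0.077284×0.49932362 = 0.131701
  M+8: 0.077284×0.23194819 = 0.017926
Scale to base peak (0.368166) = 100: 38.0 : 100.0 : 92.9 : 35.8 : 4.9

38.0 : 100.0 : 92.9 : 35.8 : 4.9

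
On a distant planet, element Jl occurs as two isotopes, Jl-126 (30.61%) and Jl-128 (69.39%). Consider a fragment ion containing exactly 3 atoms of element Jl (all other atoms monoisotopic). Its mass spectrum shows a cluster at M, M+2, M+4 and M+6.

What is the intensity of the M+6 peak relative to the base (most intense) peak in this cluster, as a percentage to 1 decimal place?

Term probabilities: M 0.0287, M+2 0.1950, M+4 0.4422, M+6 0.3341. Base peak = M+4.
P(M+4) = C(3,2) × 0.3061^1 × 0.6939^2 = 3 × 0.3061 × 0.48149721 = 0.442159 (base)
P(M+6) = C(3,3) × 0.3061^0 × 0.6939^3 = 1 × 1.0000 × 0.33411091 = 0.334111
Relative intensity = 0.334111 / 0.442159 × 100 = 75.6

75.6%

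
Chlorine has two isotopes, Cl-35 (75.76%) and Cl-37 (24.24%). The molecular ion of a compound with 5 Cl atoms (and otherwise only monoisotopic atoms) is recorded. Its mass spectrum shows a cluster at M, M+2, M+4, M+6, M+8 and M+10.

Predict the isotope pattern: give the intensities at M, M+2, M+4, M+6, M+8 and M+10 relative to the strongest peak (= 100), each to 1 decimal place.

62.5 : 100.0 : 64.0 : 20.5 : 3.3 : 0.2

Each Cl atom is independently Cl-35 (p = 0.7576) or Cl-37 (q = 0.2424); the cluster is the binomial expansion (p + q)^5.
P(M) = 0.7576^5 = 0.249574
P(M+2) = 5 × 0.7576^4 × 0.2424^1 = 0.399266
P(M+4) = 10 × 0.7576^3 × 0.2424^2 = 0.255497
P(M+6) = 10 × 0.7576^2 × 0.2424^3 = 0.081748
P(M+8) = 5 × 0.7576^1 × 0.2424^4 = 0.013078
P(M+10) = 0.2424^5 = 0.000837
The M+2 peak is largest (0.399266); scaling to 100 gives 62.5 : 100.0 : 64.0 : 20.5 : 3.3 : 0.2.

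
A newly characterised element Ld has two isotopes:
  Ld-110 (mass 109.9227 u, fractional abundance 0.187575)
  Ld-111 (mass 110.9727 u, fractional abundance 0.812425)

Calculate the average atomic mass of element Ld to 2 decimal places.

Ar = Σ fᵢ·mᵢ = 0.187575 × 109.9227 + 0.812425 × 110.9727
= 20.61875 + 90.15700 = 110.77575 u

110.78 u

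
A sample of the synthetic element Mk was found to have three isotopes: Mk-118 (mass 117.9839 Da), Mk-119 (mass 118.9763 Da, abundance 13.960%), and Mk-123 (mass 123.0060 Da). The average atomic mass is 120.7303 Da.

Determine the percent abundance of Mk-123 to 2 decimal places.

51.93%

Let x and y be the fractions of Mk-118 and Mk-123. Then x + y = 1 − 0.13960 = 0.86040 and 117.9839x + 123.0060y = 120.7303 − 0.13960×118.9763 = 104.12120852.
Substituting: 117.9839x + 123.0060(0.86040 − x) = 104.12120852
(117.9839 − 123.0060)x = -1.71315388  ⇒  x = 0.34112, y = 0.51928
Mk-118: 34.11%, Mk-123: 51.93%.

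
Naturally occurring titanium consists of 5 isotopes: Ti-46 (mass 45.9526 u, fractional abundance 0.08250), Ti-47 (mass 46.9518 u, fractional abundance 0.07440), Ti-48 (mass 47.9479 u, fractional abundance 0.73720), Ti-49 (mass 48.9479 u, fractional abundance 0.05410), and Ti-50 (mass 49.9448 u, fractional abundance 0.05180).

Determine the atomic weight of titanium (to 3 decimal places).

47.867 u

Ar = Σ fᵢ·mᵢ = 0.08250 × 45.9526 + 0.07440 × 46.9518 + 0.73720 × 47.9479 + 0.05410 × 48.9479 + 0.05180 × 49.9448
= 3.79109 + 3.49321 + 35.34719 + 2.64808 + 2.58714 = 47.86671 u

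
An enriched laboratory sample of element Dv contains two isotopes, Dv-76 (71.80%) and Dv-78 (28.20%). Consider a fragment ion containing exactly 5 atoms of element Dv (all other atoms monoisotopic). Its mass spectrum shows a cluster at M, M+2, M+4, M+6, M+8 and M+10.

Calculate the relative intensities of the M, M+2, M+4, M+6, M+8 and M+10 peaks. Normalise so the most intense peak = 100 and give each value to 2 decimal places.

50.92 : 100.00 : 78.55 : 30.85 : 6.06 : 0.48

Expanding (0.7180 + 0.2820)^5:
P(M) = 0.7180^5 = 0.190819
P(M+2) = 5 × 0.7180^4 × 0.2820^1 = 0.374729
P(M+4) = 10 × 0.7180^3 × 0.2820^2 = 0.294355
P(M+6) = 10 × 0.7180^2 × 0.2820^3 = 0.115610
P(M+8) = 5 × 0.7180^1 × 0.2820^4 = 0.022703
P(M+10) = 0.2820^5 = 0.001783
The M+2 peak is largest (0.374729); scaling to 100 gives 50.92 : 100.00 : 78.55 : 30.85 : 6.06 : 0.48.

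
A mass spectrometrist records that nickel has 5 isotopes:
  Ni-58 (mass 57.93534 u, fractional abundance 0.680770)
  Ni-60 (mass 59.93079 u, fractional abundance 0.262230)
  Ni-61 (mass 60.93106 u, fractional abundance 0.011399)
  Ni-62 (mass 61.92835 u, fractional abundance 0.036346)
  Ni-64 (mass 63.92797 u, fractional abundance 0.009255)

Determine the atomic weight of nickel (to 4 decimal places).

58.6933 u

Ar = Σ fᵢ·mᵢ = 0.680770 × 57.93534 + 0.262230 × 59.93079 + 0.011399 × 60.93106 + 0.036346 × 61.92835 + 0.009255 × 63.92797
= 39.440641 + 15.715651 + 0.694553 + 2.250848 + 0.591653 = 58.693346 u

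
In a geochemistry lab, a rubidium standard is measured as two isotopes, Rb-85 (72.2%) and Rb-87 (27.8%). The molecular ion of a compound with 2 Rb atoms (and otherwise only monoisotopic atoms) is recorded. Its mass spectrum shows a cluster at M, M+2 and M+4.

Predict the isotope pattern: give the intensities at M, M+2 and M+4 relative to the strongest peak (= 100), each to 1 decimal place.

100.0 : 77.0 : 14.8

Each Rb atom is independently Rb-85 (p = 0.722) or Rb-87 (q = 0.278); the cluster is the binomial expansion (p + q)^2.
P(M) = 0.722^2 = 0.521284
P(M+2) = 2 × 0.722^1 × 0.278^1 = 0.401432
P(M+4) = 0.278^2 = 0.077284
The M peak is largest (0.521284); scaling to 100 gives 100.0 : 77.0 : 14.8.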